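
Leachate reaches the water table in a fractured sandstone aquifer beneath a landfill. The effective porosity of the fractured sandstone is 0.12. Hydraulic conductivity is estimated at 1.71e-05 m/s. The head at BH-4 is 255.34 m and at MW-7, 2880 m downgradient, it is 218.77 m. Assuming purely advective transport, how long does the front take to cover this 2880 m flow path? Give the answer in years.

50.4

Convert K: 1.71e-05 m/s × 86400 = 1.477 m/day.
Hydraulic gradient i = (255.34 − 218.77) / 2880 = 36.57 / 2880 = 0.01270.
Darcy flux q = K · i = 1.477 × 0.01270 = 0.01876 m/day.
Seepage velocity v = q / n_e = 0.01876 / 0.12 = 0.1563 m/day.
Travel time t = L / v = 2880 / 0.1563 = 18422 days = 50.44 years.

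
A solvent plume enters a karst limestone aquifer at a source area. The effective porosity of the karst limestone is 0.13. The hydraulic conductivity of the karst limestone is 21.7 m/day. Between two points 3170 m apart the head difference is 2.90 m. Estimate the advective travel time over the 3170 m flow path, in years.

Hydraulic gradient i = Δh / L = 2.90 / 3170 = 0.0009148.
Darcy flux q = K · i = 21.70 × 0.0009148 = 0.01985 m/day.
Seepage velocity v = q / n_e = 0.01985 / 0.13 = 0.1527 m/day.
Travel time t = L / v = 3170 / 0.1527 = 20759 days = 56.83 years.

56.8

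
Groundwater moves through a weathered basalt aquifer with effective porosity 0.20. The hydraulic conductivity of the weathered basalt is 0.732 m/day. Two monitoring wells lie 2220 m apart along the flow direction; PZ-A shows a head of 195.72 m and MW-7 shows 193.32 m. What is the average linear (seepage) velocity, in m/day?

Hydraulic gradient i = (195.72 − 193.32) / 2220 = 2.4 / 2220 = 0.001081.
Darcy flux q = K · i = 0.7320 × 0.001081 = 0.0007914 m/day.
Seepage velocity v = q / n_e = 0.0007914 / 0.20 = 0.003957 m/day.

0.00396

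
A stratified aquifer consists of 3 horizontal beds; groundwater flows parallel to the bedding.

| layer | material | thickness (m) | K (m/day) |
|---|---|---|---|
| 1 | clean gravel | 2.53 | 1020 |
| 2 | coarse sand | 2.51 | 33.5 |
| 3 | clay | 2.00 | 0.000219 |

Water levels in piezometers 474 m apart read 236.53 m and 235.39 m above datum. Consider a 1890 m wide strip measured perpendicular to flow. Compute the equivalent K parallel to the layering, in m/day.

379

Flow is parallel to layering, so each bed carries its own Darcy discharge and the transmissivities add.
Σ(K_i·b_i) = 1020×2.53 + 33.5×2.51 + 0.000219×2.00 = 2665 m²/day.
Total thickness b = 7.040 m, so K_eq = Σ(K_i·b_i)/b = 378.5 m/day.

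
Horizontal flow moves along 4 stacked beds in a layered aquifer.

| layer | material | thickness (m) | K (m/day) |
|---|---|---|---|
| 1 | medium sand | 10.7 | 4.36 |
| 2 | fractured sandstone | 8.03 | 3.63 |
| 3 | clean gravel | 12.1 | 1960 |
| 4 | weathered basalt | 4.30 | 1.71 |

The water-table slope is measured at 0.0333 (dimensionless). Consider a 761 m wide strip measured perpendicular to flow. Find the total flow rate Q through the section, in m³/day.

603000

Flow is parallel to layering, so each bed carries its own Darcy discharge and the transmissivities add.
Σ(K_i·b_i) = 4.36×10.7 + 3.63×8.03 + 1960×12.1 + 1.71×4.30 = 23799 m²/day.
Hydraulic gradient i = 0.0333.
Q = Σ(K_i·b_i) · W · i = 23799 × 761 × 0.03330 = 6.031e+05 m³/day.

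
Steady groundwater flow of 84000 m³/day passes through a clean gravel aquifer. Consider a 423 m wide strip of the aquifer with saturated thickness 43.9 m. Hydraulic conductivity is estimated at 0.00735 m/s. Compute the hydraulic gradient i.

Convert K: 0.00735 m/s × 86400 = 635.0 m/day.
Cross-sectional area A = 423 × 43.9 = 18570 m².
From Q = K·A·i, i = Q / (K·A) = 84000 / (635.0 × 18570) = 0.007123.

0.00712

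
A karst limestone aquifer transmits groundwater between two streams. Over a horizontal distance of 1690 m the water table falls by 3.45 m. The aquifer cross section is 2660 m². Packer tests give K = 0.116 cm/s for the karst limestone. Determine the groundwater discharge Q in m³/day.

Convert K: 0.116 cm/s × 864 = 100.2 m/day.
Hydraulic gradient i = Δh / L = 3.45 / 1690 = 0.002041.
Darcy's law: Q = K · A · i = 100.2 × 2660 × 0.002041 = 544.2 m³/day.

544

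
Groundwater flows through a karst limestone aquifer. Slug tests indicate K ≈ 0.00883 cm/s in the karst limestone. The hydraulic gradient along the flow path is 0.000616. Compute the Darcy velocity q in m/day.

Convert K: 0.00883 cm/s × 864 = 7.629 m/day.
Hydraulic gradient i = 0.000616.
Specific discharge q = K · i = 7.629 × 0.0006160 = 0.004700 m/day.

0.00470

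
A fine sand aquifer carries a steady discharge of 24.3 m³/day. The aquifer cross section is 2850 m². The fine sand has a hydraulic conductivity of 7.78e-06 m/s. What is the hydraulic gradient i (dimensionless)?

Convert K: 7.78e-06 m/s × 86400 = 0.6722 m/day.
From Q = K·A·i, i = Q / (K·A) = 24.3 / (0.6722 × 2850) = 0.01268.

0.0127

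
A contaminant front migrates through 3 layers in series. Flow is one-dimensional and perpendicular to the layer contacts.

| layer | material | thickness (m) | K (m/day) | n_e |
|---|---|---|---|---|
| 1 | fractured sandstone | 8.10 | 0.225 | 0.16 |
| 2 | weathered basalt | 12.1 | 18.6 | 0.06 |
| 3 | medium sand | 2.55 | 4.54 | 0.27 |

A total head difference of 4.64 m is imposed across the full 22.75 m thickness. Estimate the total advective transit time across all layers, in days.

With flow normal to the layers, continuity requires the same specific discharge q through every layer.
Σ(b_i/K_i) = 8.10/0.225 + 12.1/18.6 + 2.55/4.54 = 37.21 d.
q = Δh / Σ(b_i/K_i) = 4.64 / 37.21 = 0.1247 m/day.
In each layer the seepage velocity is v_i = q/n_i, so the layer transit time is t_i = b_i·n_i / q:
  layer 1 (fractured sandstone): t_1 = 8.10 × 0.16 / 0.1247 = 10.39 d
  layer 2 (weathered basalt): t_2 = 12.1 × 0.06 / 0.1247 = 5.822 d
  layer 3 (medium sand): t_3 = 2.55 × 0.27 / 0.1247 = 5.522 d
Total t = Σ t_i = 21.74 days.

21.7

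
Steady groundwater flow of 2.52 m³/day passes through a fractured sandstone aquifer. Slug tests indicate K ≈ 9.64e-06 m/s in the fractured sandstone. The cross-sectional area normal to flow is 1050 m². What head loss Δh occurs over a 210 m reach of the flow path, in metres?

Convert K: 9.64e-06 m/s × 86400 = 0.8329 m/day.
From Q = K·A·i, i = Q / (K·A) = 2.52 / (0.8329 × 1050) = 0.002882.
Head loss Δh = i · L = 0.002882 × 210 = 0.6051 m.

0.605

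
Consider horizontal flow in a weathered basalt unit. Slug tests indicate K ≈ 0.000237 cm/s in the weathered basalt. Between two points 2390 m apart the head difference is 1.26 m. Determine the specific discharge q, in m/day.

0.000108

Convert K: 0.000237 cm/s × 864 = 0.2048 m/day.
Hydraulic gradient i = Δh / L = 1.26 / 2390 = 0.0005272.
Specific discharge q = K · i = 0.2048 × 0.0005272 = 0.0001080 m/day.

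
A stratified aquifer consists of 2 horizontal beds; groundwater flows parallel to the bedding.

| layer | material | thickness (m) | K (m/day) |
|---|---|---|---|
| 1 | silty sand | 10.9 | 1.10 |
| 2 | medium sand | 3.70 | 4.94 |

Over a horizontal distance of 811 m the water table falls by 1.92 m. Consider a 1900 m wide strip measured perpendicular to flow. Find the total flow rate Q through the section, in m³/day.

136

Flow is parallel to layering, so each bed carries its own Darcy discharge and the transmissivities add.
Σ(K_i·b_i) = 1.10×10.9 + 4.94×3.70 = 30.27 m²/day.
Hydraulic gradient i = Δh / L = 1.92 / 811 = 0.002367.
Q = Σ(K_i·b_i) · W · i = 30.27 × 1900 × 0.002367 = 136.2 m³/day.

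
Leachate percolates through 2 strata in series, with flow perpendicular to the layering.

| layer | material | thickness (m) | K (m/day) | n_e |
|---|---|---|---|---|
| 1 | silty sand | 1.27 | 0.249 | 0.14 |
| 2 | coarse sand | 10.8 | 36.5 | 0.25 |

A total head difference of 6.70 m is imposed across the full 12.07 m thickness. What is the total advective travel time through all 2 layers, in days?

With flow normal to the layers, continuity requires the same specific discharge q through every layer.
Σ(b_i/K_i) = 1.27/0.249 + 10.8/36.5 = 5.396 d.
q = Δh / Σ(b_i/K_i) = 6.70 / 5.396 = 1.242 m/day.
In each layer the seepage velocity is v_i = q/n_i, so the layer transit time is t_i = b_i·n_i / q:
  layer 1 (silty sand): t_1 = 1.27 × 0.14 / 1.242 = 0.1432 d
  layer 2 (coarse sand): t_2 = 10.8 × 0.25 / 1.242 = 2.175 d
Total t = Σ t_i = 2.318 days.

2.32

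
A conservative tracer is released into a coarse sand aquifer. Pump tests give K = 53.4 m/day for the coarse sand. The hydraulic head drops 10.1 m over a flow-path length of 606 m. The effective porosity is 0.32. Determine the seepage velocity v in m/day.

2.78

Hydraulic gradient i = Δh / L = 10.1 / 606 = 0.01667.
Darcy flux q = K · i = 53.40 × 0.01667 = 0.8900 m/day.
Seepage velocity v = q / n_e = 0.8900 / 0.32 = 2.781 m/day.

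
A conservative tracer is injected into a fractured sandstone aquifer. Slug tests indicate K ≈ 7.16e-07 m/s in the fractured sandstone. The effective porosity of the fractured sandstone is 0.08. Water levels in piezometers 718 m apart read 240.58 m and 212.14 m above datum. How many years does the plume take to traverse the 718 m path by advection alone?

64.2

Convert K: 7.16e-07 m/s × 86400 = 0.06186 m/day.
Hydraulic gradient i = (240.58 − 212.14) / 718 = 28.44 / 718 = 0.03961.
Darcy flux q = K · i = 0.06186 × 0.03961 = 0.002450 m/day.
Seepage velocity v = q / n_e = 0.002450 / 0.08 = 0.03063 m/day.
Travel time t = L / v = 718 / 0.03063 = 23441 days = 64.18 years.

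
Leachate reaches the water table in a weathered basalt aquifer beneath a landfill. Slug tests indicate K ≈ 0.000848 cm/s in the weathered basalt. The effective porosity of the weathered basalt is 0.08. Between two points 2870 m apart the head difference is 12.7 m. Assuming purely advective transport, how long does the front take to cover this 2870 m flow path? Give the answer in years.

194

Convert K: 0.000848 cm/s × 864 = 0.7327 m/day.
Hydraulic gradient i = Δh / L = 12.7 / 2870 = 0.004425.
Darcy flux q = K · i = 0.7327 × 0.004425 = 0.003242 m/day.
Seepage velocity v = q / n_e = 0.003242 / 0.08 = 0.04053 m/day.
Travel time t = L / v = 2870 / 0.04053 = 70817 days = 193.9 years.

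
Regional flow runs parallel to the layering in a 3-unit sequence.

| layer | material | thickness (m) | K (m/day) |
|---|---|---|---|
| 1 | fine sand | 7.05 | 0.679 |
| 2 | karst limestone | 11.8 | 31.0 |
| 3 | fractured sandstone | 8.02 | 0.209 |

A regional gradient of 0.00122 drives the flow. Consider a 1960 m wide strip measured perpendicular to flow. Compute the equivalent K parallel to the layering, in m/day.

13.9

Flow is parallel to layering, so each bed carries its own Darcy discharge and the transmissivities add.
Σ(K_i·b_i) = 0.679×7.05 + 31.0×11.8 + 0.209×8.02 = 372.3 m²/day.
Total thickness b = 26.87 m, so K_eq = Σ(K_i·b_i)/b = 13.85 m/day.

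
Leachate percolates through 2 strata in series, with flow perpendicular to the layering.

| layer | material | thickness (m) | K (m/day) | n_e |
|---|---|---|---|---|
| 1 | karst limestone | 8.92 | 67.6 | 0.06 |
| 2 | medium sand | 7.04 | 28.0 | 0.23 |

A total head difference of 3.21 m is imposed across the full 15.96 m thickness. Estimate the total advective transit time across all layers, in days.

With flow normal to the layers, continuity requires the same specific discharge q through every layer.
Σ(b_i/K_i) = 8.92/67.6 + 7.04/28.0 = 0.3834 d.
q = Δh / Σ(b_i/K_i) = 3.21 / 0.3834 = 8.373 m/day.
In each layer the seepage velocity is v_i = q/n_i, so the layer transit time is t_i = b_i·n_i / q:
  layer 1 (karst limestone): t_1 = 8.92 × 0.06 / 8.373 = 0.06392 d
  layer 2 (medium sand): t_2 = 7.04 × 0.23 / 8.373 = 0.1934 d
Total t = Σ t_i = 0.2573 days.

0.257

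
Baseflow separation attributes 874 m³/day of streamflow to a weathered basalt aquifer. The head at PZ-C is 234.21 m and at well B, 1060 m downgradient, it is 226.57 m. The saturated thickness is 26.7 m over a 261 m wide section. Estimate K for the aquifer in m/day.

Cross-sectional area A = 261 × 26.7 = 6969 m².
Hydraulic gradient i = (234.21 − 226.57) / 1060 = 7.64 / 1060 = 0.007208.
From Q = K·A·i, K = Q / (A·i) = 874 / (6969 × 0.007208) = 17.40 m/day.

17.4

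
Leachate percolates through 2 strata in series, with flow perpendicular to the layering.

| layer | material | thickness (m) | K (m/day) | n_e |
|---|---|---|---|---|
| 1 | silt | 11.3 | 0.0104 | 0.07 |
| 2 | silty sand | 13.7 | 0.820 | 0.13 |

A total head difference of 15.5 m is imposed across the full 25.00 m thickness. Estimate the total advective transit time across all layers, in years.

With flow normal to the layers, continuity requires the same specific discharge q through every layer.
Σ(b_i/K_i) = 11.3/0.0104 + 13.7/0.820 = 1103 d.
q = Δh / Σ(b_i/K_i) = 15.5 / 1103 = 0.01405 m/day.
In each layer the seepage velocity is v_i = q/n_i, so the layer transit time is t_i = b_i·n_i / q:
  layer 1 (silt): t_1 = 11.3 × 0.07 / 0.01405 = 56.30 d
  layer 2 (silty sand): t_2 = 13.7 × 0.13 / 0.01405 = 126.8 d
Total t = Σ t_i = 183.1 days = 0.5012 years.

0.501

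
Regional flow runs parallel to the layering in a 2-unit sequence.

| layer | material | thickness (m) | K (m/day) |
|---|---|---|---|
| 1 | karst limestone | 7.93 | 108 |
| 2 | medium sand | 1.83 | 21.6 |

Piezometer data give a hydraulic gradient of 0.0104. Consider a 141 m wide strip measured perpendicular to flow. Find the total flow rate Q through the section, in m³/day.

1310

Flow is parallel to layering, so each bed carries its own Darcy discharge and the transmissivities add.
Σ(K_i·b_i) = 108×7.93 + 21.6×1.83 = 896.0 m²/day.
Hydraulic gradient i = 0.0104.
Q = Σ(K_i·b_i) · W · i = 896.0 × 141 × 0.01040 = 1314 m³/day.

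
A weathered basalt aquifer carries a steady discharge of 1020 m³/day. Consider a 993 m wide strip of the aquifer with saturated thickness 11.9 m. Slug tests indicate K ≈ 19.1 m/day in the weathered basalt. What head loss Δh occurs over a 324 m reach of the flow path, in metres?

1.46

Cross-sectional area A = 993 × 11.9 = 11817 m².
From Q = K·A·i, i = Q / (K·A) = 1020 / (19.10 × 11817) = 0.004519.
Head loss Δh = i · L = 0.004519 × 324 = 1.464 m.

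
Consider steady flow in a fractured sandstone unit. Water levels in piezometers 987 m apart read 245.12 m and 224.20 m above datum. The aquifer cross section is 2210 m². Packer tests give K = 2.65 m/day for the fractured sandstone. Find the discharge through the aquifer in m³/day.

Hydraulic gradient i = (245.12 − 224.20) / 987 = 20.92 / 987 = 0.02120.
Darcy's law: Q = K · A · i = 2.650 × 2210 × 0.02120 = 124.1 m³/day.

124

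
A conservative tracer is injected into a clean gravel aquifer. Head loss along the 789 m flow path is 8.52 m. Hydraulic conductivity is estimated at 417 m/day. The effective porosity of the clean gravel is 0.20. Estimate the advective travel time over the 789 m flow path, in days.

Hydraulic gradient i = Δh / L = 8.52 / 789 = 0.01080.
Darcy flux q = K · i = 417.0 × 0.01080 = 4.503 m/day.
Seepage velocity v = q / n_e = 4.503 / 0.20 = 22.51 m/day.
Travel time t = L / v = 789 / 22.51 = 35.04 days.

35.0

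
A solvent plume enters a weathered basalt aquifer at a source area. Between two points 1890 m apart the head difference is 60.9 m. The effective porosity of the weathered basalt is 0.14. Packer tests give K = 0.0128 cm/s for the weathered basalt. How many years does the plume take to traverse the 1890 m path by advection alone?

Convert K: 0.0128 cm/s × 864 = 11.06 m/day.
Hydraulic gradient i = Δh / L = 60.9 / 1890 = 0.03222.
Darcy flux q = K · i = 11.06 × 0.03222 = 0.3564 m/day.
Seepage velocity v = q / n_e = 0.3564 / 0.14 = 2.545 m/day.
Travel time t = L / v = 1890 / 2.545 = 742.5 days = 2.033 years.

2.03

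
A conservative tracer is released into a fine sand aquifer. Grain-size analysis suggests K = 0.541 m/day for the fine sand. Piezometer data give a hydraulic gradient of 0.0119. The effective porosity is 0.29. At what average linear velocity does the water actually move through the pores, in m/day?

0.0222

Hydraulic gradient i = 0.0119.
Darcy flux q = K · i = 0.5410 × 0.01190 = 0.006438 m/day.
Seepage velocity v = q / n_e = 0.006438 / 0.29 = 0.02220 m/day.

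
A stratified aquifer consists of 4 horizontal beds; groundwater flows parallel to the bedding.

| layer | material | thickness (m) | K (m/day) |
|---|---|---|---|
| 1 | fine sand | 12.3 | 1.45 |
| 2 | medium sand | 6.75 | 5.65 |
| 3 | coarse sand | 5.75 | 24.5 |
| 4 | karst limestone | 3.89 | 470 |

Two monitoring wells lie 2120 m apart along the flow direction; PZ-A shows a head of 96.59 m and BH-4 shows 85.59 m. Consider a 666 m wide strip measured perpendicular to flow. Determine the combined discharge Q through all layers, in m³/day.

Flow is parallel to layering, so each bed carries its own Darcy discharge and the transmissivities add.
Σ(K_i·b_i) = 1.45×12.3 + 5.65×6.75 + 24.5×5.75 + 470×3.89 = 2025 m²/day.
Hydraulic gradient i = (96.59 − 85.59) / 2120 = 11 / 2120 = 0.005189.
Q = Σ(K_i·b_i) · W · i = 2025 × 666 × 0.005189 = 6998 m³/day.

7000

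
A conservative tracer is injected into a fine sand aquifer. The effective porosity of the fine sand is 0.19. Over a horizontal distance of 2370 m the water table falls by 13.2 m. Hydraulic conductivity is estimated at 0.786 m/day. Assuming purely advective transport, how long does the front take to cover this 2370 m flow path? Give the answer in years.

282

Hydraulic gradient i = Δh / L = 13.2 / 2370 = 0.005570.
Darcy flux q = K · i = 0.7860 × 0.005570 = 0.004378 m/day.
Seepage velocity v = q / n_e = 0.004378 / 0.19 = 0.02304 m/day.
Travel time t = L / v = 2370 / 0.02304 = 1.029e+05 days = 281.6 years.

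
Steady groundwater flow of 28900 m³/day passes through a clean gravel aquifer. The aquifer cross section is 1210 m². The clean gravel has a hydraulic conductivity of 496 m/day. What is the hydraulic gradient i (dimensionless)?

0.0482

From Q = K·A·i, i = Q / (K·A) = 28900 / (496.0 × 1210) = 0.04815.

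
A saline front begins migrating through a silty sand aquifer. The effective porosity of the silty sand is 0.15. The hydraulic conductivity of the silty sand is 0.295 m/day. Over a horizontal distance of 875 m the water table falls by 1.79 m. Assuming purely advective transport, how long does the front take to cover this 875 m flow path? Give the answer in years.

595

Hydraulic gradient i = Δh / L = 1.79 / 875 = 0.002046.
Darcy flux q = K · i = 0.2950 × 0.002046 = 0.0006035 m/day.
Seepage velocity v = q / n_e = 0.0006035 / 0.15 = 0.004023 m/day.
Travel time t = L / v = 875 / 0.004023 = 2.175e+05 days = 595.4 years.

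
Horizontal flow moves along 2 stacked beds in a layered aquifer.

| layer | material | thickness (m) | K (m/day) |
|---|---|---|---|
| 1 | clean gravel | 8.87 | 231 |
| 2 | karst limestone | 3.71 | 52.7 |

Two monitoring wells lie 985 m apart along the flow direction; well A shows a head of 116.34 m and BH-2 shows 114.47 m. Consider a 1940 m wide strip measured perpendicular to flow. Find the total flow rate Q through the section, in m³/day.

8270

Flow is parallel to layering, so each bed carries its own Darcy discharge and the transmissivities add.
Σ(K_i·b_i) = 231×8.87 + 52.7×3.71 = 2244 m²/day.
Hydraulic gradient i = (116.34 − 114.47) / 985 = 1.87 / 985 = 0.001898.
Q = Σ(K_i·b_i) · W · i = 2244 × 1940 × 0.001898 = 8267 m³/day.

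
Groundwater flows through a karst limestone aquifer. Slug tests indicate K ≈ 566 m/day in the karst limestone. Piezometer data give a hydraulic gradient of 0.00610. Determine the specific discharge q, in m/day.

Hydraulic gradient i = 0.00610.
Specific discharge q = K · i = 566.0 × 0.006100 = 3.453 m/day.

3.45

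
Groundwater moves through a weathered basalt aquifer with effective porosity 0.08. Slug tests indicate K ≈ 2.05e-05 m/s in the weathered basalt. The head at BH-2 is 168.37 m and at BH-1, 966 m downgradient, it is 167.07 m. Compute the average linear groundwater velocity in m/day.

Convert K: 2.05e-05 m/s × 86400 = 1.771 m/day.
Hydraulic gradient i = (168.37 − 167.07) / 966 = 1.3 / 966 = 0.001346.
Darcy flux q = K · i = 1.771 × 0.001346 = 0.002384 m/day.
Seepage velocity v = q / n_e = 0.002384 / 0.08 = 0.02980 m/day.

0.0298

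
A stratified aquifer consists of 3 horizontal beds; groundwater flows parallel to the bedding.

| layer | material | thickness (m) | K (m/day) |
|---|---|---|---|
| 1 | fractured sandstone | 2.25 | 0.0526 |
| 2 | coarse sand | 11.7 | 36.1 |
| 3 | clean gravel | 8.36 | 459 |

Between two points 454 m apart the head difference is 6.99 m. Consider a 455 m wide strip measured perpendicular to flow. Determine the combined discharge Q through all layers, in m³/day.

29800

Flow is parallel to layering, so each bed carries its own Darcy discharge and the transmissivities add.
Σ(K_i·b_i) = 0.0526×2.25 + 36.1×11.7 + 459×8.36 = 4260 m²/day.
Hydraulic gradient i = Δh / L = 6.99 / 454 = 0.01540.
Q = Σ(K_i·b_i) · W · i = 4260 × 455 × 0.01540 = 29841 m³/day.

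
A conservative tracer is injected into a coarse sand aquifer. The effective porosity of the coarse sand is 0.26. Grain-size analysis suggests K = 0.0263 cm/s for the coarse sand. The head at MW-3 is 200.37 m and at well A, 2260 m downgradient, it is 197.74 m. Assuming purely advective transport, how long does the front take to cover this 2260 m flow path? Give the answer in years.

60.8

Convert K: 0.0263 cm/s × 864 = 22.72 m/day.
Hydraulic gradient i = (200.37 − 197.74) / 2260 = 2.63 / 2260 = 0.001164.
Darcy flux q = K · i = 22.72 × 0.001164 = 0.02644 m/day.
Seepage velocity v = q / n_e = 0.02644 / 0.26 = 0.1017 m/day.
Travel time t = L / v = 2260 / 0.1017 = 22221 days = 60.84 years.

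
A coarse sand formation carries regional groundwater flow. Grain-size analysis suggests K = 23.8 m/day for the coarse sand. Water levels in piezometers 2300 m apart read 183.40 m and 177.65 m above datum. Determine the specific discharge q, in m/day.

0.0595

Hydraulic gradient i = (183.40 − 177.65) / 2300 = 5.75 / 2300 = 0.002500.
Specific discharge q = K · i = 23.80 × 0.002500 = 0.05950 m/day.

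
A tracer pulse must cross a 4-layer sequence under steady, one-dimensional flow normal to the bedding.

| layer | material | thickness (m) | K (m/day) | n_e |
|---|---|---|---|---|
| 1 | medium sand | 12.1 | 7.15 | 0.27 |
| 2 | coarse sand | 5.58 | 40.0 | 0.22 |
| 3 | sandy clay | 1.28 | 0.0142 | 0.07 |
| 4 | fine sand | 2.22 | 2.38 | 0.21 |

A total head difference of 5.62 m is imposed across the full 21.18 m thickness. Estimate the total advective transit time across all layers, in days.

With flow normal to the layers, continuity requires the same specific discharge q through every layer.
Σ(b_i/K_i) = 12.1/7.15 + 5.58/40.0 + 1.28/0.0142 + 2.22/2.38 = 92.91 d.
q = Δh / Σ(b_i/K_i) = 5.62 / 92.91 = 0.06049 m/day.
In each layer the seepage velocity is v_i = q/n_i, so the layer transit time is t_i = b_i·n_i / q:
  layer 1 (medium sand): t_1 = 12.1 × 0.27 / 0.06049 = 54.01 d
  layer 2 (coarse sand): t_2 = 5.58 × 0.22 / 0.06049 = 20.29 d
  layer 3 (sandy clay): t_3 = 1.28 × 0.07 / 0.06049 = 1.481 d
  layer 4 (fine sand): t_4 = 2.22 × 0.21 / 0.06049 = 7.707 d
Total t = Σ t_i = 83.49 days.

83.5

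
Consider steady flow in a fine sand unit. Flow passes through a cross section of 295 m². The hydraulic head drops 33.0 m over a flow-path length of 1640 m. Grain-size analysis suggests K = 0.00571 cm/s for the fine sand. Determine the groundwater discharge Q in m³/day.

29.3

Convert K: 0.00571 cm/s × 864 = 4.933 m/day.
Hydraulic gradient i = Δh / L = 33.0 / 1640 = 0.02012.
Darcy's law: Q = K · A · i = 4.933 × 295.0 × 0.02012 = 29.28 m³/day.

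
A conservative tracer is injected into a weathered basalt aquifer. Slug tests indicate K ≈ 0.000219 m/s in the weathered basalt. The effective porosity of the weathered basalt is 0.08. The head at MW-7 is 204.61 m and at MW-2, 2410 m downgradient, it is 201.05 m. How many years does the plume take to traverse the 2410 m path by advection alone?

Convert K: 0.000219 m/s × 86400 = 18.92 m/day.
Hydraulic gradient i = (204.61 − 201.05) / 2410 = 3.56 / 2410 = 0.001477.
Darcy flux q = K · i = 18.92 × 0.001477 = 0.02795 m/day.
Seepage velocity v = q / n_e = 0.02795 / 0.08 = 0.3494 m/day.
Travel time t = L / v = 2410 / 0.3494 = 6898 days = 18.89 years.

18.9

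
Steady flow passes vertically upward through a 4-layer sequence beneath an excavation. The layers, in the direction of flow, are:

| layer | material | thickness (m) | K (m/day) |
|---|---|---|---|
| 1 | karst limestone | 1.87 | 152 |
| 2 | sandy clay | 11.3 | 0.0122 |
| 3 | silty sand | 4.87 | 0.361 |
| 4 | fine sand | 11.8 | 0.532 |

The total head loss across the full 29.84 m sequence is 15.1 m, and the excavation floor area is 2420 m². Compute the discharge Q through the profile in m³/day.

38.0

Flow is perpendicular to layering, so the layers act in series and the equivalent K is the thickness-weighted harmonic mean.
Total thickness L = 1.87 + 11.3 + 4.87 + 11.8 = 29.84 m.
Σ(b_i/K_i) = 1.87/152 + 11.3/0.0122 + 4.87/0.361 + 11.8/0.532 = 961.9 d.
K_eq = L / Σ(b_i/K_i) = 29.84 / 961.9 = 0.03102 m/day.
Q = K_eq · A · (Δh/L) = 0.03102 × 2420 × (15.1/29.84) = 37.99 m³/day.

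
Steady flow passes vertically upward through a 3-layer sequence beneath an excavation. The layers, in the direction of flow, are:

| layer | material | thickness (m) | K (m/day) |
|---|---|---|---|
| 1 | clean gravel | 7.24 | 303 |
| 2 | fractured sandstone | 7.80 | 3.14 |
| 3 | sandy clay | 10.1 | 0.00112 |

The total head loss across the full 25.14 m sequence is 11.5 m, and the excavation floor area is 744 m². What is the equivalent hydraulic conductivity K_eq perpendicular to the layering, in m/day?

0.00279

Flow is perpendicular to layering, so the layers act in series and the equivalent K is the thickness-weighted harmonic mean.
Total thickness L = 7.24 + 7.80 + 10.1 = 25.14 m.
Σ(b_i/K_i) = 7.24/303 + 7.80/3.14 + 10.1/0.00112 = 9020 d.
K_eq = L / Σ(b_i/K_i) = 25.14 / 9020 = 0.002787 m/day.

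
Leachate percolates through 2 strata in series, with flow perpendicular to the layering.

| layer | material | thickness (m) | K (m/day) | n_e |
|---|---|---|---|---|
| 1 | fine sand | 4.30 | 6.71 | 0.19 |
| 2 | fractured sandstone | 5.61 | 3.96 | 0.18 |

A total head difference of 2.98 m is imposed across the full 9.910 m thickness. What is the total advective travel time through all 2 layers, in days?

1.26

With flow normal to the layers, continuity requires the same specific discharge q through every layer.
Σ(b_i/K_i) = 4.30/6.71 + 5.61/3.96 = 2.058 d.
q = Δh / Σ(b_i/K_i) = 2.98 / 2.058 = 1.448 m/day.
In each layer the seepage velocity is v_i = q/n_i, so the layer transit time is t_i = b_i·n_i / q:
  layer 1 (fine sand): t_1 = 4.30 × 0.19 / 1.448 = 0.5641 d
  layer 2 (fractured sandstone): t_2 = 5.61 × 0.18 / 1.448 = 0.6972 d
Total t = Σ t_i = 1.261 days.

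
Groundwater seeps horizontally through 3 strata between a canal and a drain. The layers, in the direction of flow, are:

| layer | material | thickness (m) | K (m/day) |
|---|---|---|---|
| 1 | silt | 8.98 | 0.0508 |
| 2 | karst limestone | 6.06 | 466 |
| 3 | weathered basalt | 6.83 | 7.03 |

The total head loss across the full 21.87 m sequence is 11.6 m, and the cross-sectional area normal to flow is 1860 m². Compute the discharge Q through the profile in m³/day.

121

Flow is perpendicular to layering, so the layers act in series and the equivalent K is the thickness-weighted harmonic mean.
Total thickness L = 8.98 + 6.06 + 6.83 = 21.87 m.
Σ(b_i/K_i) = 8.98/0.0508 + 6.06/466 + 6.83/7.03 = 177.8 d.
K_eq = L / Σ(b_i/K_i) = 21.87 / 177.8 = 0.1230 m/day.
Q = K_eq · A · (Δh/L) = 0.1230 × 1860 × (11.6/21.87) = 121.4 m³/day.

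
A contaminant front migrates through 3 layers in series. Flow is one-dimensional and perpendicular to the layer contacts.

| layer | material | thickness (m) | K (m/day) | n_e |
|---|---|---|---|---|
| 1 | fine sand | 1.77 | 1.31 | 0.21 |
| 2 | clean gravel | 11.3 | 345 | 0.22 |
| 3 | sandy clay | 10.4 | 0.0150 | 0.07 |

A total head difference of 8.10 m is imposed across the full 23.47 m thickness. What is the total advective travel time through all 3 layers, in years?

0.842

With flow normal to the layers, continuity requires the same specific discharge q through every layer.
Σ(b_i/K_i) = 1.77/1.31 + 11.3/345 + 10.4/0.0150 = 694.7 d.
q = Δh / Σ(b_i/K_i) = 8.10 / 694.7 = 0.01166 m/day.
In each layer the seepage velocity is v_i = q/n_i, so the layer transit time is t_i = b_i·n_i / q:
  layer 1 (fine sand): t_1 = 1.77 × 0.21 / 0.01166 = 31.88 d
  layer 2 (clean gravel): t_2 = 11.3 × 0.22 / 0.01166 = 213.2 d
  layer 3 (sandy clay): t_3 = 10.4 × 0.07 / 0.01166 = 62.44 d
Total t = Σ t_i = 307.5 days = 0.8420 years.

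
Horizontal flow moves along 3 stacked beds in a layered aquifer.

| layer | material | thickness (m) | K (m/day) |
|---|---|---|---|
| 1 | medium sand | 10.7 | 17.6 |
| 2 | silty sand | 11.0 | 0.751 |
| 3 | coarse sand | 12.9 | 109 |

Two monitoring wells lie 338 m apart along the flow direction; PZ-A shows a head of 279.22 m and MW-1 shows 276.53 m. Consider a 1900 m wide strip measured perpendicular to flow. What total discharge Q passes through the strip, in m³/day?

24200

Flow is parallel to layering, so each bed carries its own Darcy discharge and the transmissivities add.
Σ(K_i·b_i) = 17.6×10.7 + 0.751×11.0 + 109×12.9 = 1603 m²/day.
Hydraulic gradient i = (279.22 − 276.53) / 338 = 2.69 / 338 = 0.007959.
Q = Σ(K_i·b_i) · W · i = 1603 × 1900 × 0.007959 = 24235 m³/day.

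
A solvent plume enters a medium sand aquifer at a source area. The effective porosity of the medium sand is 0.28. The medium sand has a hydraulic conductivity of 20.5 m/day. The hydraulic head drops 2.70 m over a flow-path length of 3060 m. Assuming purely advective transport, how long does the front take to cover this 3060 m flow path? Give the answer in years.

Hydraulic gradient i = Δh / L = 2.70 / 3060 = 0.0008824.
Darcy flux q = K · i = 20.50 × 0.0008824 = 0.01809 m/day.
Seepage velocity v = q / n_e = 0.01809 / 0.28 = 0.06460 m/day.
Travel time t = L / v = 3060 / 0.06460 = 47368 days = 129.7 years.

130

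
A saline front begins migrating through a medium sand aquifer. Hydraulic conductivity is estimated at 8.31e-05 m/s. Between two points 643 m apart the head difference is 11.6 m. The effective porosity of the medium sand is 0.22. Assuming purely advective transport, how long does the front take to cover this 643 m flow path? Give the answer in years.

2.99

Convert K: 8.31e-05 m/s × 86400 = 7.180 m/day.
Hydraulic gradient i = Δh / L = 11.6 / 643 = 0.01804.
Darcy flux q = K · i = 7.180 × 0.01804 = 0.1295 m/day.
Seepage velocity v = q / n_e = 0.1295 / 0.22 = 0.5888 m/day.
Travel time t = L / v = 643 / 0.5888 = 1092 days = 2.990 years.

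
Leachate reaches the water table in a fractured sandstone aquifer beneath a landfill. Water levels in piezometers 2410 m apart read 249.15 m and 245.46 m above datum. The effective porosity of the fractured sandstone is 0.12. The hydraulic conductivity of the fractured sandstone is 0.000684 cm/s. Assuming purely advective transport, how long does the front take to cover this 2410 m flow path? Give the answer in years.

875

Convert K: 0.000684 cm/s × 864 = 0.5910 m/day.
Hydraulic gradient i = (249.15 − 245.46) / 2410 = 3.69 / 2410 = 0.001531.
Darcy flux q = K · i = 0.5910 × 0.001531 = 0.0009049 m/day.
Seepage velocity v = q / n_e = 0.0009049 / 0.12 = 0.007540 m/day.
Travel time t = L / v = 2410 / 0.007540 = 3.196e+05 days = 875.0 years.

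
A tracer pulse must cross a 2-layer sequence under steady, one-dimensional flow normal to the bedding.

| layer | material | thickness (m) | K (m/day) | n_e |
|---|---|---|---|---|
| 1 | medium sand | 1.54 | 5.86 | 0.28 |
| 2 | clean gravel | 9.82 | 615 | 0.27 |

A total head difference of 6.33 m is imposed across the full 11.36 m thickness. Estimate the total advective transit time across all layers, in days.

0.136

With flow normal to the layers, continuity requires the same specific discharge q through every layer.
Σ(b_i/K_i) = 1.54/5.86 + 9.82/615 = 0.2788 d.
q = Δh / Σ(b_i/K_i) = 6.33 / 0.2788 = 22.71 m/day.
In each layer the seepage velocity is v_i = q/n_i, so the layer transit time is t_i = b_i·n_i / q:
  layer 1 (medium sand): t_1 = 1.54 × 0.28 / 22.71 = 0.01899 d
  layer 2 (clean gravel): t_2 = 9.82 × 0.27 / 22.71 = 0.1168 d
Total t = Σ t_i = 0.1358 days.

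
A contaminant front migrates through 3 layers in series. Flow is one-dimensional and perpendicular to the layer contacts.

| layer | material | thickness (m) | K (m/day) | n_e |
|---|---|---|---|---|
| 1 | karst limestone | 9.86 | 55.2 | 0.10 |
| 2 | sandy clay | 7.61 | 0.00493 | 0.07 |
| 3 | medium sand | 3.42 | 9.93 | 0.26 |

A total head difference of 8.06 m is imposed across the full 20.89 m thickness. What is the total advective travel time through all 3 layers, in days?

461

With flow normal to the layers, continuity requires the same specific discharge q through every layer.
Σ(b_i/K_i) = 9.86/55.2 + 7.61/0.00493 + 3.42/9.93 = 1544 d.
q = Δh / Σ(b_i/K_i) = 8.06 / 1544 = 0.005220 m/day.
In each layer the seepage velocity is v_i = q/n_i, so the layer transit time is t_i = b_i·n_i / q:
  layer 1 (karst limestone): t_1 = 9.86 × 0.10 / 0.005220 = 188.9 d
  layer 2 (sandy clay): t_2 = 7.61 × 0.07 / 0.005220 = 102.1 d
  layer 3 (medium sand): t_3 = 3.42 × 0.26 / 0.005220 = 170.4 d
Total t = Σ t_i = 461.3 days.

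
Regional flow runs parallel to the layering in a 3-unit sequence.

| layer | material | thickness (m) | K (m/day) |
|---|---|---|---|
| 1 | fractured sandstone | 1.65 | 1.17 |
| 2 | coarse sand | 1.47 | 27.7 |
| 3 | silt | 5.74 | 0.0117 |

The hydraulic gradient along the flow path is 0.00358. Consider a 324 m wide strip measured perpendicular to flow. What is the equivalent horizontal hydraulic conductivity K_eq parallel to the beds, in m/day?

Flow is parallel to layering, so each bed carries its own Darcy discharge and the transmissivities add.
Σ(K_i·b_i) = 1.17×1.65 + 27.7×1.47 + 0.0117×5.74 = 42.72 m²/day.
Total thickness b = 8.860 m, so K_eq = Σ(K_i·b_i)/b = 4.821 m/day.

4.82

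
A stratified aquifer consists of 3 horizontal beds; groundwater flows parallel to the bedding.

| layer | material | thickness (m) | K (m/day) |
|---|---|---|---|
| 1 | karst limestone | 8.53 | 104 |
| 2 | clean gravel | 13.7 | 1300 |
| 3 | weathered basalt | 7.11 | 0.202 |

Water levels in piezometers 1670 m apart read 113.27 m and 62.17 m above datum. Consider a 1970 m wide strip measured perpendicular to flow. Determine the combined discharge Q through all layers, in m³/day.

Flow is parallel to layering, so each bed carries its own Darcy discharge and the transmissivities add.
Σ(K_i·b_i) = 104×8.53 + 1300×13.7 + 0.202×7.11 = 18699 m²/day.
Hydraulic gradient i = (113.27 − 62.17) / 1670 = 51.1 / 1670 = 0.03060.
Q = Σ(K_i·b_i) · W · i = 18699 × 1970 × 0.03060 = 1.127e+06 m³/day.

1.13e+06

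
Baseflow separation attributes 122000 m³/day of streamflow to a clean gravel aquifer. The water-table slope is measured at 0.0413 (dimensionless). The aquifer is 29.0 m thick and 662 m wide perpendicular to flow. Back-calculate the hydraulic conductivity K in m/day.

154

Cross-sectional area A = 662 × 29.0 = 19198 m².
Hydraulic gradient i = 0.0413.
From Q = K·A·i, K = Q / (A·i) = 122000 / (19198 × 0.04130) = 153.9 m/day.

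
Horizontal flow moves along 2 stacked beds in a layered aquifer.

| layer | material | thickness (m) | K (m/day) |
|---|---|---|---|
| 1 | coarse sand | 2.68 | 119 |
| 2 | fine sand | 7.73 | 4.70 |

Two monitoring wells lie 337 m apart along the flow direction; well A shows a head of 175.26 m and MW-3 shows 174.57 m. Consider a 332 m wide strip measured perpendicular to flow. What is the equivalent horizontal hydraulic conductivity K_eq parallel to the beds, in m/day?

Flow is parallel to layering, so each bed carries its own Darcy discharge and the transmissivities add.
Σ(K_i·b_i) = 119×2.68 + 4.70×7.73 = 355.3 m²/day.
Total thickness b = 10.41 m, so K_eq = Σ(K_i·b_i)/b = 34.13 m/day.

34.1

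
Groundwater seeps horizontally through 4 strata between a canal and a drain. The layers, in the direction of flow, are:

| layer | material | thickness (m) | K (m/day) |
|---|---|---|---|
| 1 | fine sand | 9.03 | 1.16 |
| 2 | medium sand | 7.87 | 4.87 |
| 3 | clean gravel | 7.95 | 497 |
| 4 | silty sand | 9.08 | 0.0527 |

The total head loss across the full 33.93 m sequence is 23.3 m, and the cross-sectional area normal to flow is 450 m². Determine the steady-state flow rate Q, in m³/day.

57.7

Flow is perpendicular to layering, so the layers act in series and the equivalent K is the thickness-weighted harmonic mean.
Total thickness L = 9.03 + 7.87 + 7.95 + 9.08 = 33.93 m.
Σ(b_i/K_i) = 9.03/1.16 + 7.87/4.87 + 7.95/497 + 9.08/0.0527 = 181.7 d.
K_eq = L / Σ(b_i/K_i) = 33.93 / 181.7 = 0.1867 m/day.
Q = K_eq · A · (Δh/L) = 0.1867 × 450 × (23.3/33.93) = 57.70 m³/day.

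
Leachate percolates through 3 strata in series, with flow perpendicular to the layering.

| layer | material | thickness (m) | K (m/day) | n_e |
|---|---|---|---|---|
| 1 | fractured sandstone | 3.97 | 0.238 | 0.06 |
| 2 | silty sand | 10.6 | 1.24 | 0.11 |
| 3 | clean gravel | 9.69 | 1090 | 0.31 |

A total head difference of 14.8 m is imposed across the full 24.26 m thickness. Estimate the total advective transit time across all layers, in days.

7.52

With flow normal to the layers, continuity requires the same specific discharge q through every layer.
Σ(b_i/K_i) = 3.97/0.238 + 10.6/1.24 + 9.69/1090 = 25.24 d.
q = Δh / Σ(b_i/K_i) = 14.8 / 25.24 = 0.5864 m/day.
In each layer the seepage velocity is v_i = q/n_i, so the layer transit time is t_i = b_i·n_i / q:
  layer 1 (fractured sandstone): t_1 = 3.97 × 0.06 / 0.5864 = 0.4062 d
  layer 2 (silty sand): t_2 = 10.6 × 0.11 / 0.5864 = 1.988 d
  layer 3 (clean gravel): t_3 = 9.69 × 0.31 / 0.5864 = 5.122 d
Total t = Σ t_i = 7.517 days.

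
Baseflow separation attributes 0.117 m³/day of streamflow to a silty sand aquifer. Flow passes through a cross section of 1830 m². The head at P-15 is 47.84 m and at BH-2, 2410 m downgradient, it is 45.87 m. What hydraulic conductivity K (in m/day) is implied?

0.0782

Hydraulic gradient i = (47.84 − 45.87) / 2410 = 1.97 / 2410 = 0.0008174.
From Q = K·A·i, K = Q / (A·i) = 0.117 / (1830 × 0.0008174) = 0.07821 m/day.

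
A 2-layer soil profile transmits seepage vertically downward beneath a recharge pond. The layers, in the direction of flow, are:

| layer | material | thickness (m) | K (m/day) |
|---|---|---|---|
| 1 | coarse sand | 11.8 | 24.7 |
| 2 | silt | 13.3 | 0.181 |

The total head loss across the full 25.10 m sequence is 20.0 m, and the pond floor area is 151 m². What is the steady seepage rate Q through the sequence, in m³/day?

40.8

Flow is perpendicular to layering, so the layers act in series and the equivalent K is the thickness-weighted harmonic mean.
Total thickness L = 11.8 + 13.3 = 25.10 m.
Σ(b_i/K_i) = 11.8/24.7 + 13.3/0.181 = 73.96 d.
K_eq = L / Σ(b_i/K_i) = 25.10 / 73.96 = 0.3394 m/day.
Q = K_eq · A · (Δh/L) = 0.3394 × 151 × (20.0/25.10) = 40.83 m³/day.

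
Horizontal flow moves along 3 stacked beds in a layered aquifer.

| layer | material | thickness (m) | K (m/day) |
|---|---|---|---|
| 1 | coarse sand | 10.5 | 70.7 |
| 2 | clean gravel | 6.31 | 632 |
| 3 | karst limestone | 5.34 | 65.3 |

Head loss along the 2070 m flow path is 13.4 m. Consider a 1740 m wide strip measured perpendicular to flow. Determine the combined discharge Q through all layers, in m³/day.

Flow is parallel to layering, so each bed carries its own Darcy discharge and the transmissivities add.
Σ(K_i·b_i) = 70.7×10.5 + 632×6.31 + 65.3×5.34 = 5079 m²/day.
Hydraulic gradient i = Δh / L = 13.4 / 2070 = 0.006473.
Q = Σ(K_i·b_i) · W · i = 5079 × 1740 × 0.006473 = 57208 m³/day.

57200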